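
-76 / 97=-0.78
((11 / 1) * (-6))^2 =4356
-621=-621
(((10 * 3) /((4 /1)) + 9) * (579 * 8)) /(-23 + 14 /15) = -1146420 /331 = -3463.50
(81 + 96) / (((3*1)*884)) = 59 / 884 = 0.07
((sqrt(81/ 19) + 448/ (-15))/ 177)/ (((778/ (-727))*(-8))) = -20356/ 1032795 + 2181*sqrt(19)/ 6977104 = -0.02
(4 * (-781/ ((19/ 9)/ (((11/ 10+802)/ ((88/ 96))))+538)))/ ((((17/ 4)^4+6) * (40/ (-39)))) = 1690787374848/ 99226499757245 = 0.02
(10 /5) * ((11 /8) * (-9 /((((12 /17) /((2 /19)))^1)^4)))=-918731 /75064896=-0.01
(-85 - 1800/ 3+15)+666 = -4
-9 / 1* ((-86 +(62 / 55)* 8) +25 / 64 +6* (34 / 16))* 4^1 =2022489 / 880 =2298.28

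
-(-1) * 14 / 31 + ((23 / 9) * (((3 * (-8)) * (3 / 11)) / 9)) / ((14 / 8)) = -13114 / 21483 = -0.61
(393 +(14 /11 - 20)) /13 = 4117 /143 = 28.79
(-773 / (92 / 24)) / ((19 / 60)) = -278280 / 437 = -636.80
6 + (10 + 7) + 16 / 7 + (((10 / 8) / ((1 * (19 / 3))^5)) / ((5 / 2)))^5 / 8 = 4217482172626259929082860592050236789 / 166793080273354912449604421622654208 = 25.29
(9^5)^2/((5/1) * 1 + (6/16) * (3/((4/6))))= 55788550416/107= 521388321.64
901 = 901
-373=-373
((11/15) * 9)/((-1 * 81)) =-11/135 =-0.08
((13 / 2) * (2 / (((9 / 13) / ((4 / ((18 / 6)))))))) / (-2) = -338 / 27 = -12.52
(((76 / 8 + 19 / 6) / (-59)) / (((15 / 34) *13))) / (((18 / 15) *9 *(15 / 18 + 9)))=-1292 / 3665493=-0.00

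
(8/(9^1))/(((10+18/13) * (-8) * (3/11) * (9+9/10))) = -65/17982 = -0.00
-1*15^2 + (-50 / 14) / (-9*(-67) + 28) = -993850 / 4417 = -225.01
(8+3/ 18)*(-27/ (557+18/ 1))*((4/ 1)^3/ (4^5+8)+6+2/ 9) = -59584/ 24725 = -2.41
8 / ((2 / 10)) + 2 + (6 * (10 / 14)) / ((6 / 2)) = 304 / 7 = 43.43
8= 8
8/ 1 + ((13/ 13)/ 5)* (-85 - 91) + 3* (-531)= -8101/ 5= -1620.20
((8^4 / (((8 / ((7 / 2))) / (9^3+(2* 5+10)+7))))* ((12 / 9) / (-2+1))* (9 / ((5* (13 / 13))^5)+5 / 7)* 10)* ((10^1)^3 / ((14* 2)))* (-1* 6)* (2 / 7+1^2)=124917645312 / 35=3569075580.34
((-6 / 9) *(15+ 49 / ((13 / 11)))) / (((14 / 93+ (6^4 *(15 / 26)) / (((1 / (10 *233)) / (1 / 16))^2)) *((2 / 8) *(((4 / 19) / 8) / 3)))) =-0.00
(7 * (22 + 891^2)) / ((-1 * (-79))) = 5557321 / 79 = 70345.84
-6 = -6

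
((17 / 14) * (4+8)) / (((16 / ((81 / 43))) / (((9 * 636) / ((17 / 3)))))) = 1043199 / 602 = 1732.89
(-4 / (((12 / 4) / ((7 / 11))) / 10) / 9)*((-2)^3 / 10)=224 / 297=0.75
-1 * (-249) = 249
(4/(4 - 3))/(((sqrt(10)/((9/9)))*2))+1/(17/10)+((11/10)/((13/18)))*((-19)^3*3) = -34630441/1105+sqrt(10)/5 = -31339.13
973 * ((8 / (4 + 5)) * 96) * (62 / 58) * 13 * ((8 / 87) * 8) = 6424477696 / 7569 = 848788.17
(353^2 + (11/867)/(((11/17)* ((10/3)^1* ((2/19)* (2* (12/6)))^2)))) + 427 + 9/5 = 272082325/2176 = 125037.83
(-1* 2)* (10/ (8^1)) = -5/ 2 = -2.50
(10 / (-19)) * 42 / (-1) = 22.11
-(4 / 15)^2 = -16 / 225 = -0.07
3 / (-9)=-1 / 3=-0.33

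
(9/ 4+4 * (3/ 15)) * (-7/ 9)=-427/ 180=-2.37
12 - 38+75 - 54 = -5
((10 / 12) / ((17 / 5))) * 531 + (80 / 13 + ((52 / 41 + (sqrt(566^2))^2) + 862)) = 5823605625 / 18122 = 321355.57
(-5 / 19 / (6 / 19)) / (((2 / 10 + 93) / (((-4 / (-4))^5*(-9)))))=75 / 932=0.08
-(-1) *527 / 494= 527 / 494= 1.07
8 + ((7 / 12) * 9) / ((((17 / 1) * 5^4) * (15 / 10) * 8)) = 1360007 / 170000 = 8.00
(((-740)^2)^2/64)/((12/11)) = 12884856875/3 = 4294952291.67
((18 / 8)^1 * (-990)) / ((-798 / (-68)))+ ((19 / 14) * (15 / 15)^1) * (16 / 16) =-50129 / 266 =-188.45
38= 38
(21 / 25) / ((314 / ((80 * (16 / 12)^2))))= 896 / 2355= 0.38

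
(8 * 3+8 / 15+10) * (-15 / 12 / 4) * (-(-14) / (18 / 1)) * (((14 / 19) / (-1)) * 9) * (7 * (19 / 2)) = 88837 / 24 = 3701.54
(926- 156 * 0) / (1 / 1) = 926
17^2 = 289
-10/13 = -0.77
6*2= 12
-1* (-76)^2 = -5776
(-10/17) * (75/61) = -750/1037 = -0.72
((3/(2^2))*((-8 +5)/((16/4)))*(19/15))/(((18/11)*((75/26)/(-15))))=2.26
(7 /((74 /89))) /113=623 /8362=0.07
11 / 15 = 0.73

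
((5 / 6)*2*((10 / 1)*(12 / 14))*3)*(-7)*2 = -600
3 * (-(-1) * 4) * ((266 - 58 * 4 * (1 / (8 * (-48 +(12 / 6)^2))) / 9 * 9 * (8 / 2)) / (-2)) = -17730 / 11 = -1611.82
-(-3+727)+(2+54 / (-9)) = -728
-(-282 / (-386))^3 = -2803221 / 7189057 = -0.39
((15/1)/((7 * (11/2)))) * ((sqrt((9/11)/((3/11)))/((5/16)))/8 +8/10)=12 * sqrt(3)/77 +24/77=0.58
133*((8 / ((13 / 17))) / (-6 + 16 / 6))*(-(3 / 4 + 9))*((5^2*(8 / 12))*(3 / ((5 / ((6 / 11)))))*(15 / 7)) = 523260 / 11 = 47569.09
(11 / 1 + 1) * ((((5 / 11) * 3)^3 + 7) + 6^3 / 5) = 4211472 / 6655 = 632.83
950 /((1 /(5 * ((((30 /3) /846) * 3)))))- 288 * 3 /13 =186926 /1833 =101.98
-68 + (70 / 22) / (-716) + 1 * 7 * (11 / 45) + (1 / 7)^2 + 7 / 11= -1139882587 / 17366580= -65.64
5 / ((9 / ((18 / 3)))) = 10 / 3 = 3.33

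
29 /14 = 2.07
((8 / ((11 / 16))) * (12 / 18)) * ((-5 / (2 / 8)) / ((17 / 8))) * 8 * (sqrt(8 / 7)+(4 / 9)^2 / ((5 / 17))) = -1016.71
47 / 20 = 2.35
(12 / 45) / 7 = 4 / 105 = 0.04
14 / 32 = 7 / 16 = 0.44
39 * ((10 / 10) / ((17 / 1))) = 39 / 17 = 2.29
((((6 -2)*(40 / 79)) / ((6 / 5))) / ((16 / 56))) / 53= 1400 / 12561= 0.11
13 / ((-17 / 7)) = -91 / 17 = -5.35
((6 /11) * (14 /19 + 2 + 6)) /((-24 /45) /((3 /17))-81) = -44820 /790229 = -0.06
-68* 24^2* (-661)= 25890048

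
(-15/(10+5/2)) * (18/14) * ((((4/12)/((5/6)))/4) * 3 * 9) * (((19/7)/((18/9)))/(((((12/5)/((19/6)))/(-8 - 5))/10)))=969.73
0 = 0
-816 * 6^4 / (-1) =1057536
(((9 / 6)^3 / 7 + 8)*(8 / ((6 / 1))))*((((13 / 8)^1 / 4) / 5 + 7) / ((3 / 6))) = 107635 / 672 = 160.17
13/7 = 1.86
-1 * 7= -7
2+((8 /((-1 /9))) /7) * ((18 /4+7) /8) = -179 /14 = -12.79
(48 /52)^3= 1728 /2197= 0.79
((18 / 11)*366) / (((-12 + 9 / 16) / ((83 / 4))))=-11952 / 11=-1086.55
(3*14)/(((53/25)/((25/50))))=525/53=9.91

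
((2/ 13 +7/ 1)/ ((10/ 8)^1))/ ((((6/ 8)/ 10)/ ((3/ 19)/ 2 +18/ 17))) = 364560/ 4199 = 86.82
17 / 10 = 1.70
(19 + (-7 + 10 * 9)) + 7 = 109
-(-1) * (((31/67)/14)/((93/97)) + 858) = 2414509/2814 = 858.03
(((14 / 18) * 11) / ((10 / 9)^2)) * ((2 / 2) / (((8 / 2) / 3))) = 2079 / 400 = 5.20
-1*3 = -3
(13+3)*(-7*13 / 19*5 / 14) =-520 / 19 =-27.37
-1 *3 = -3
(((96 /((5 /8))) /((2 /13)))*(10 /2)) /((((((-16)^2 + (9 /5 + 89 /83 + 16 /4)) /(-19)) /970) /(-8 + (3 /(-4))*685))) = 1660080775600 /9091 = 182607059.25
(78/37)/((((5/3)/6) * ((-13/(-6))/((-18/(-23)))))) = 11664/4255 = 2.74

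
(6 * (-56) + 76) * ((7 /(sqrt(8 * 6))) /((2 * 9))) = -455 * sqrt(3) /54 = -14.59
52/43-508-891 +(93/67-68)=-4218944/2881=-1464.40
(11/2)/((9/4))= 22/9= 2.44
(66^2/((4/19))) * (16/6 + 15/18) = 144837/2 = 72418.50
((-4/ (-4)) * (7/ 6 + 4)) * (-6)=-31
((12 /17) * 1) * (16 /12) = 16 /17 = 0.94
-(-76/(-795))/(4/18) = -114/265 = -0.43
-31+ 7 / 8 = -241 / 8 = -30.12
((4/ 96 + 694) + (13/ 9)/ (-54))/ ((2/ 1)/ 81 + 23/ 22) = 648.52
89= 89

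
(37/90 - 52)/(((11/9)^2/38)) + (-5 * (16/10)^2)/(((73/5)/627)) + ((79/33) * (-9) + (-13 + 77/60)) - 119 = -1067527987/529980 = -2014.28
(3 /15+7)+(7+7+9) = 151 /5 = 30.20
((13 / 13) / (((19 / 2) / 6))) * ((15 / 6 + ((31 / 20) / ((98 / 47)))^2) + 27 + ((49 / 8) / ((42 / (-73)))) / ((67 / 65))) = 15230538349 / 1222589200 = 12.46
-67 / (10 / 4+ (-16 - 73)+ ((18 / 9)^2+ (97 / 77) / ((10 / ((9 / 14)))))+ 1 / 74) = 26723620 / 32868259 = 0.81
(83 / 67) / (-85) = -83 / 5695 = -0.01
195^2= 38025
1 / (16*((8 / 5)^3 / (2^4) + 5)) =125 / 10512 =0.01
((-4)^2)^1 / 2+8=16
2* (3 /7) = 6 /7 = 0.86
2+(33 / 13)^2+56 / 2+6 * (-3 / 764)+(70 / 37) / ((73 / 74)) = 180676961 / 4712734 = 38.34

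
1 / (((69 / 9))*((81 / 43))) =43 / 621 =0.07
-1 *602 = -602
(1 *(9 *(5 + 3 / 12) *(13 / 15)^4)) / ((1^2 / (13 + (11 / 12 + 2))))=38186057 / 90000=424.29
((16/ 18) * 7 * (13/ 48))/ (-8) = -91/ 432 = -0.21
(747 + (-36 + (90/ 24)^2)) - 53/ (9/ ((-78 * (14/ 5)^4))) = 868747843/ 30000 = 28958.26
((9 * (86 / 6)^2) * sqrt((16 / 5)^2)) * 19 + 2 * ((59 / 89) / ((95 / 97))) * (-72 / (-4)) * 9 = 952358588 / 8455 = 112638.51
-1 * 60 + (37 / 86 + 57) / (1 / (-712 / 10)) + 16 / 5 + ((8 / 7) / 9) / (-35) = -4145.84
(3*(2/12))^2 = 1/4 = 0.25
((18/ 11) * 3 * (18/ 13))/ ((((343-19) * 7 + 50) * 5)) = 486/ 828685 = 0.00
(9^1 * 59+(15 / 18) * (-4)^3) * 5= 7165 / 3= 2388.33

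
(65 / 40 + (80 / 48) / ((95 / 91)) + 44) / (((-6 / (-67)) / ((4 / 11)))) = 1442711 / 7524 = 191.75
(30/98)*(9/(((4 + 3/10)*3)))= 450/2107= 0.21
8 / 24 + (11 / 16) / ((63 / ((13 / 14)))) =4847 / 14112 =0.34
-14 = -14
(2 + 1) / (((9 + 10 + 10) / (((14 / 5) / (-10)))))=-21 / 725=-0.03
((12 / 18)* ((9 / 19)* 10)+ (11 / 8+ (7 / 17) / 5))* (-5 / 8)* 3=-178887 / 20672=-8.65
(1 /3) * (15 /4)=5 /4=1.25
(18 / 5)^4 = 104976 / 625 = 167.96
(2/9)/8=0.03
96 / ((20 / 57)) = 1368 / 5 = 273.60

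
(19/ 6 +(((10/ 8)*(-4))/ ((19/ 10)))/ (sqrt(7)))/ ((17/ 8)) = 76/ 51 - 400*sqrt(7)/ 2261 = 1.02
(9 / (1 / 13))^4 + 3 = 187388724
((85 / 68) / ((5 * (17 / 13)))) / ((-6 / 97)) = -1261 / 408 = -3.09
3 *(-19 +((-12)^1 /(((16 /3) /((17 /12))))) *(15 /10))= -2283 /32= -71.34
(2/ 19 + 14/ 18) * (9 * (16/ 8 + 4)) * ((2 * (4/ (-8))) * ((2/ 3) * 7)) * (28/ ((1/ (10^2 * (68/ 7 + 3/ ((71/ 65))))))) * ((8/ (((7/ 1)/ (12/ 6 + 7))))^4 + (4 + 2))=-40230991986345600/ 462707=-86947013955.58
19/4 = 4.75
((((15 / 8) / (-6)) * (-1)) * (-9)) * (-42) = 945 / 8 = 118.12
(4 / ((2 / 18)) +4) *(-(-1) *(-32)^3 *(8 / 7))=-10485760 / 7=-1497965.71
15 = 15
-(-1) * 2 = 2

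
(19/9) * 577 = 10963/9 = 1218.11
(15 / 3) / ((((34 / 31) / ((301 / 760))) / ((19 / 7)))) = 1333 / 272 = 4.90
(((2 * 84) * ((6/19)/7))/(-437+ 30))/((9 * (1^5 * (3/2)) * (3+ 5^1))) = -4/23199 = -0.00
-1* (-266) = 266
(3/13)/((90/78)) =1/5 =0.20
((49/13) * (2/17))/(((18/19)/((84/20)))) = 6517/3315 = 1.97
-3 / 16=-0.19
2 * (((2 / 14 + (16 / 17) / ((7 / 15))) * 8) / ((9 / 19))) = 78128 / 1071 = 72.95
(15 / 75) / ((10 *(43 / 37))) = 37 / 2150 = 0.02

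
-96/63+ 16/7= 16/21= 0.76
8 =8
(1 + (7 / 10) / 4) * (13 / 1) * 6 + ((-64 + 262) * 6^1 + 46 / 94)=1203331 / 940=1280.14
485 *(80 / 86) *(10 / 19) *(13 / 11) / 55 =504400 / 98857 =5.10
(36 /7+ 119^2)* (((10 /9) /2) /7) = 495815 /441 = 1124.30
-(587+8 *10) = -667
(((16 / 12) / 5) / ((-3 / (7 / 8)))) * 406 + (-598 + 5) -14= -28736 / 45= -638.58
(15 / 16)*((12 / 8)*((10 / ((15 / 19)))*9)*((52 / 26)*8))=2565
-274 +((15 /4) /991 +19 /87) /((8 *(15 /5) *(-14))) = -31750004173 /115875648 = -274.00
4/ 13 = 0.31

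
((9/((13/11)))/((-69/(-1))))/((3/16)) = 176/299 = 0.59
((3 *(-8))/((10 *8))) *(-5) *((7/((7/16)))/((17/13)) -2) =261/17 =15.35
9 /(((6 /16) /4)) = 96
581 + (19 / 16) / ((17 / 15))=158317 / 272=582.05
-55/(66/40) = -100/3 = -33.33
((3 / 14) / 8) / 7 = 3 / 784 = 0.00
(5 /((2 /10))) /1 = 25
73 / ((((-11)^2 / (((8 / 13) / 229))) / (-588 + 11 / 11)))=-342808 / 360217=-0.95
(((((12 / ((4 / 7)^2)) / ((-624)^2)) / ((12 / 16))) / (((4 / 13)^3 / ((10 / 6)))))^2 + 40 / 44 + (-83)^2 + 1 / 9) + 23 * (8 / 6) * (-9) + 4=14245843991702699 / 2152583921664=6618.02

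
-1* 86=-86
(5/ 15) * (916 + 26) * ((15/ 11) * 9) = 42390/ 11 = 3853.64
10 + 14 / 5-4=44 / 5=8.80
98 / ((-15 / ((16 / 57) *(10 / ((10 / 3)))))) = -1568 / 285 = -5.50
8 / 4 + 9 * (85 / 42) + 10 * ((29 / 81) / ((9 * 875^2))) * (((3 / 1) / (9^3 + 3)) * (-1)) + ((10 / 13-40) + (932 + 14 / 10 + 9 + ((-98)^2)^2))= 92237739.38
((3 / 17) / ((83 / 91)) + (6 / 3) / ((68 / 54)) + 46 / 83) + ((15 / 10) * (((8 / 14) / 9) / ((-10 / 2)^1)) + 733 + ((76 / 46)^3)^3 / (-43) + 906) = 18808879011753167576987 / 11474540220039182895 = 1639.18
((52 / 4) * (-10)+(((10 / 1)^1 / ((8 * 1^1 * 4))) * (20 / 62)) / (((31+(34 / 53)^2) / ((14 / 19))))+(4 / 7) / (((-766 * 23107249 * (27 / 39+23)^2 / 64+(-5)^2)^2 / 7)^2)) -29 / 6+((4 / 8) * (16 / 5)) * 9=-27112538991837667405064228719941220067584834196644151839487619733 / 225129294371072974549301331807194477468117496729062205318169380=-120.43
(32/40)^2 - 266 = -265.36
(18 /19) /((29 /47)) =846 /551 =1.54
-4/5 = -0.80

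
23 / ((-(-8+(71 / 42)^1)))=966 / 265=3.65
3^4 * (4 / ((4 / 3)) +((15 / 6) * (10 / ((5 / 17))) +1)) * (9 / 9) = 7209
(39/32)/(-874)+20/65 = 111365/363584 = 0.31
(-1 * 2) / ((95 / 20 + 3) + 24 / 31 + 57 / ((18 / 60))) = -248 / 24617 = -0.01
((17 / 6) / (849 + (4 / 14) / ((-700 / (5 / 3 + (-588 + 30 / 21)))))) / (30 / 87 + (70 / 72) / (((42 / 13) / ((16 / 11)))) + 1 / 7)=8788920525 / 2437782128069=0.00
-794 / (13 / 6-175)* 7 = 32.16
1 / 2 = 0.50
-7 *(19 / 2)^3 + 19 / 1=-47861 / 8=-5982.62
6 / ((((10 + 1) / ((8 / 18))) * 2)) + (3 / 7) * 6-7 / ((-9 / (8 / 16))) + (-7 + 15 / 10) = -1676 / 693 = -2.42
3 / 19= 0.16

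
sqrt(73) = 8.54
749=749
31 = 31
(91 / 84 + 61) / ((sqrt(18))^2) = 745 / 216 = 3.45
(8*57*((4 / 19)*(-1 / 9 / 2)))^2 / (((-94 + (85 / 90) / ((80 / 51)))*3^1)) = -40960 / 403479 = -0.10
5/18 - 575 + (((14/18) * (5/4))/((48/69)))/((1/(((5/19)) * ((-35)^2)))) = -151015/1216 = -124.19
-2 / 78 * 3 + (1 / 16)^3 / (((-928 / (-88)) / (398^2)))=5544159 / 1544192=3.59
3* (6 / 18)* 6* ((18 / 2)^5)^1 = 354294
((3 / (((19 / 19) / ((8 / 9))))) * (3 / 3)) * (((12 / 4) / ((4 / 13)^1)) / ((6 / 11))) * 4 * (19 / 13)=836 / 3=278.67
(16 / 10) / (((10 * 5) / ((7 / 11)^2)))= 196 / 15125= 0.01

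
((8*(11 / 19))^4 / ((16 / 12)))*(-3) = -134931456 / 130321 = -1035.38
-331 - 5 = -336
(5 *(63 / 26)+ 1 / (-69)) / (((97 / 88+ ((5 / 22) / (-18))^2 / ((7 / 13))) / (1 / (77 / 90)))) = 4642252560 / 361880597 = 12.83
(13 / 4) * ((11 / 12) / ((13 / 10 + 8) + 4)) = 715 / 3192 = 0.22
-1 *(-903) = 903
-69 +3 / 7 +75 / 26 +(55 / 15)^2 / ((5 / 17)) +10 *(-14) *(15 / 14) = -1392101 / 8190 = -169.98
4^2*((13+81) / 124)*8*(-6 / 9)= -6016 / 93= -64.69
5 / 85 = 1 / 17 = 0.06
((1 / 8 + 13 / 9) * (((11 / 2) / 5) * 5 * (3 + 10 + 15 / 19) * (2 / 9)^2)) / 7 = 162833 / 193914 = 0.84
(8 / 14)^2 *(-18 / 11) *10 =-2880 / 539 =-5.34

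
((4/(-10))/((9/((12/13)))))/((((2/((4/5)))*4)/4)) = -16/975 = -0.02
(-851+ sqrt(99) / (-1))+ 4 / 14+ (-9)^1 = -6018 / 7 - 3 * sqrt(11) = -869.66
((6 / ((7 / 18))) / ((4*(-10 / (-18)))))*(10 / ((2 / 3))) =729 / 7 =104.14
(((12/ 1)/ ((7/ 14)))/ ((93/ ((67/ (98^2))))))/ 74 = 67/ 2753947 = 0.00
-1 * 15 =-15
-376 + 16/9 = -3368/9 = -374.22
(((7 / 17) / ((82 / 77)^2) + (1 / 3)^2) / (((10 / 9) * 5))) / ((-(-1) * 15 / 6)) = 97567 / 2857700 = 0.03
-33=-33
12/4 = 3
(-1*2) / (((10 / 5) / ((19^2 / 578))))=-361 / 578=-0.62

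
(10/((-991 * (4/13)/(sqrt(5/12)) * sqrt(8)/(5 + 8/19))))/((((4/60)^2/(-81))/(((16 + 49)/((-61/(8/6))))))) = -881229375 * sqrt(30)/4594276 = -1050.59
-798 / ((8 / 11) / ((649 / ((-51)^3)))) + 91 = 17044475 / 176868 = 96.37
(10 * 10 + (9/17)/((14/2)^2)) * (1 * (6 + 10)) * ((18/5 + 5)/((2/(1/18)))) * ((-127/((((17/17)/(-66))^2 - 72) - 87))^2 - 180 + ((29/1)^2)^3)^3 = 332881874080582696148686850298546972568612835018734631102661064110956/4137745026444824202754627359792684164565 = 80450069289696382131628990000.00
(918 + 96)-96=918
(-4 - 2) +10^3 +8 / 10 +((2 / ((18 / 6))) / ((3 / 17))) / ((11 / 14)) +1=495301 / 495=1000.61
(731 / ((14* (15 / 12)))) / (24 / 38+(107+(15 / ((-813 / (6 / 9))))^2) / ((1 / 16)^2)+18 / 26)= 238685159466 / 156527783423165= 0.00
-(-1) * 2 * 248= 496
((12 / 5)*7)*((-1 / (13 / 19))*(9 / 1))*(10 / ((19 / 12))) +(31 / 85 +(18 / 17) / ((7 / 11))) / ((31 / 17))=-19670549 / 14105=-1394.58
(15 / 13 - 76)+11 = -830 / 13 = -63.85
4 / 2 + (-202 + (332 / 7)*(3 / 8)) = -2551 / 14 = -182.21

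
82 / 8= 41 / 4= 10.25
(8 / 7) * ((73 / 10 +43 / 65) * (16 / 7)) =13248 / 637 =20.80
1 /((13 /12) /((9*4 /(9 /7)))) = 336 /13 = 25.85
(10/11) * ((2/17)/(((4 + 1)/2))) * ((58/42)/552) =29/270963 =0.00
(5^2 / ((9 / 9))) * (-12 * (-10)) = 3000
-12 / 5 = -2.40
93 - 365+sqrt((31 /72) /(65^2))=-272+sqrt(62) /780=-271.99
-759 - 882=-1641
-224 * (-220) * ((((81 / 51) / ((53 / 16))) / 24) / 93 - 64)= -88091843840 / 27931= -3153909.41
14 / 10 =7 / 5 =1.40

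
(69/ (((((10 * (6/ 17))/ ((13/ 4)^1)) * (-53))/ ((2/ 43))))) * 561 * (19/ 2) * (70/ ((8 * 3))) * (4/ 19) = -6653647/ 36464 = -182.47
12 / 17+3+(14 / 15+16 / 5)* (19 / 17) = 2123 / 255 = 8.33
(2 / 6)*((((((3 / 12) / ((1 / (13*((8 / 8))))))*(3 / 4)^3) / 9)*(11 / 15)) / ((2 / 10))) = 143 / 768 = 0.19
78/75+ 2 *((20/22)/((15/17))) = 2558/825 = 3.10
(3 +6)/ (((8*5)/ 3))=27/ 40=0.68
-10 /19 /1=-10 /19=-0.53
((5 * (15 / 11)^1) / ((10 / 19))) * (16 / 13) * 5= 11400 / 143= 79.72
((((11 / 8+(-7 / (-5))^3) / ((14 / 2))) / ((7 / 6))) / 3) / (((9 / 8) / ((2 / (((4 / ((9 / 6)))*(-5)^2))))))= 1373 / 306250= 0.00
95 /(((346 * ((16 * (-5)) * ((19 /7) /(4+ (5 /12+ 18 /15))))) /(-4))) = 2359 /83040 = 0.03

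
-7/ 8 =-0.88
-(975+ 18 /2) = -984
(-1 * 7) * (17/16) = -119/16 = -7.44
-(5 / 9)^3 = -125 / 729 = -0.17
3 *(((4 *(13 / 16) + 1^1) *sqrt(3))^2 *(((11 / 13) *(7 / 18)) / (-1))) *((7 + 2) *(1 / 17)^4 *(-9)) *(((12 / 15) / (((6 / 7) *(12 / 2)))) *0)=0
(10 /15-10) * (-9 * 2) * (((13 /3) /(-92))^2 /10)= 1183 /31740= 0.04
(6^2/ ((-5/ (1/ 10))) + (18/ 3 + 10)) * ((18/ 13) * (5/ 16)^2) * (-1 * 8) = -1719/ 104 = -16.53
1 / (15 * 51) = 0.00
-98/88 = -49/44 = -1.11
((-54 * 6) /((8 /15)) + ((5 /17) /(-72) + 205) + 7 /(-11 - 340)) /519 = -19214887 /24774984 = -0.78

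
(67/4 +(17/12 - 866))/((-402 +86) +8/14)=35609/13248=2.69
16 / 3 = 5.33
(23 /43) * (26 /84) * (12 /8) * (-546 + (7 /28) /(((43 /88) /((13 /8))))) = -28036931 /207088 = -135.39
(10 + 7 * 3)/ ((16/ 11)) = 341/ 16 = 21.31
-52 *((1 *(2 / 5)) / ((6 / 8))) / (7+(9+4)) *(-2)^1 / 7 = 208 / 525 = 0.40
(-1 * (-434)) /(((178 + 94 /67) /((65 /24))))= 189007 /28848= 6.55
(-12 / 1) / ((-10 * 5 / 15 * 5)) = 18 / 25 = 0.72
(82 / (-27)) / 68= -41 / 918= -0.04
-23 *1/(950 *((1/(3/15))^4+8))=-23/601350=-0.00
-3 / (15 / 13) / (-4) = 13 / 20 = 0.65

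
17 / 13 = 1.31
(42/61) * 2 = 84/61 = 1.38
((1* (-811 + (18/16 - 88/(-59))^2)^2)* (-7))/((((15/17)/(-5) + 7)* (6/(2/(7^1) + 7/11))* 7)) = -12913151350081648269/886638743158784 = -14564.16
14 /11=1.27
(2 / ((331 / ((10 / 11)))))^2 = 400 / 13256881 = 0.00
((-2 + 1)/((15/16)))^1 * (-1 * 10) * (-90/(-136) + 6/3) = 1448/51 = 28.39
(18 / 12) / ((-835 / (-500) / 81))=12150 / 167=72.75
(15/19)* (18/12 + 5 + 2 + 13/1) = 645/38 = 16.97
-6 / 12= -1 / 2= -0.50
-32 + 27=-5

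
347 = 347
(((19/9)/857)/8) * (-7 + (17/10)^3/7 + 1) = -704653/431928000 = -0.00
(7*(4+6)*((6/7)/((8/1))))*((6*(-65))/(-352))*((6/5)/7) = 1755/1232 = 1.42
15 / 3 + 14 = 19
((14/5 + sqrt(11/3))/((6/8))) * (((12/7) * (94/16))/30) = 47 * sqrt(33)/315 + 94/75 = 2.11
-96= -96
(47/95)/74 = 0.01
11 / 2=5.50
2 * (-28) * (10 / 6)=-280 / 3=-93.33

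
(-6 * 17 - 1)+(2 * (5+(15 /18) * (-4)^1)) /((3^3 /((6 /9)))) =-25009 /243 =-102.92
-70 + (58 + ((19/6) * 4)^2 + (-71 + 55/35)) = 4978/63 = 79.02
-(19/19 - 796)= 795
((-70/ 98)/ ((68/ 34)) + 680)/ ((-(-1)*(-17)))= -9515/ 238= -39.98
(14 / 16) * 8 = 7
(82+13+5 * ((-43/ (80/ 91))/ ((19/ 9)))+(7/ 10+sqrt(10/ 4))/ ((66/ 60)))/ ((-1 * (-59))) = -67579/ 197296+5 * sqrt(10)/ 649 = -0.32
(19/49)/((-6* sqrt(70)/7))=-0.05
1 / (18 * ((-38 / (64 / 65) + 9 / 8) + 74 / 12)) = -16 / 9015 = -0.00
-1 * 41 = -41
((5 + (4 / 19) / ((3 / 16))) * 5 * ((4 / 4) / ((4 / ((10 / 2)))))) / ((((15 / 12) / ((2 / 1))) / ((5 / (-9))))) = -17450 / 513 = -34.02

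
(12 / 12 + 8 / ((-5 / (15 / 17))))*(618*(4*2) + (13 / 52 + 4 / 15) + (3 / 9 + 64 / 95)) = -773829 / 380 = -2036.39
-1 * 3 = -3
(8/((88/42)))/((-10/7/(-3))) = 441/55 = 8.02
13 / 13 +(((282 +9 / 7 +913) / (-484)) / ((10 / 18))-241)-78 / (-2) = -205.45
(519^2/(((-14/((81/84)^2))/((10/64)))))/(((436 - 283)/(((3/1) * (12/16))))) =-981820845/23883776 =-41.11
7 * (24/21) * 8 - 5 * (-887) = 4499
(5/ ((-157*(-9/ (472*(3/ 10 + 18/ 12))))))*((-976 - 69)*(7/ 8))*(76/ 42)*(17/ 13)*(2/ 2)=-39829130/ 6123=-6504.84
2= 2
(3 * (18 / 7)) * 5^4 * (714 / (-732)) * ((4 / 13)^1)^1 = -1147500 / 793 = -1447.04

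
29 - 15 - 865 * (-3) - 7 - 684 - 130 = 1788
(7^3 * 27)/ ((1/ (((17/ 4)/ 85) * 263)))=2435643/ 20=121782.15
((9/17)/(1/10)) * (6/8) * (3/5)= 81/34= 2.38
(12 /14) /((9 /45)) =30 /7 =4.29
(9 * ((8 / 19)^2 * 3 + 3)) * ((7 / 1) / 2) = 80325 / 722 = 111.25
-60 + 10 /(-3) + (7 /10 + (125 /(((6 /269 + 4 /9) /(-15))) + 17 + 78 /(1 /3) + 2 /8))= -25957429 /6780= -3828.53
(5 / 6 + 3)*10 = 38.33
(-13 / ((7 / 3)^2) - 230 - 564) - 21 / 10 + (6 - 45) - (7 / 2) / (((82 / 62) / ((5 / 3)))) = -25370606 / 30135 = -841.90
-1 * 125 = -125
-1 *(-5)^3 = 125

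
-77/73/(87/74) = -5698/6351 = -0.90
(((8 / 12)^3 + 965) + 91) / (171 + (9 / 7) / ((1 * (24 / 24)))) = 99820 / 16281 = 6.13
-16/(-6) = 8/3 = 2.67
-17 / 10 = -1.70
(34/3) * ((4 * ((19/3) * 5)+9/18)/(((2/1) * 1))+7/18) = 39151/54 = 725.02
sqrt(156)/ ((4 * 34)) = sqrt(39)/ 68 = 0.09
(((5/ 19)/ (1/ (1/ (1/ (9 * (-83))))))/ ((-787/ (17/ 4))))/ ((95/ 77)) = 977823/ 1136428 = 0.86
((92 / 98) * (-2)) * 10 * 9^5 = -54325080 / 49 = -1108675.10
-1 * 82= -82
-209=-209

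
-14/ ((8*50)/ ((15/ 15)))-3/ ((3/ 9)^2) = -5407/ 200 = -27.04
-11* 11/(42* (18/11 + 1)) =-1331/1218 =-1.09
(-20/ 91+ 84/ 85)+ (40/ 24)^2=246871/ 69615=3.55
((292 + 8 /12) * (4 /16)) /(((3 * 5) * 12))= 439 /1080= 0.41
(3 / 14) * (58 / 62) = 87 / 434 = 0.20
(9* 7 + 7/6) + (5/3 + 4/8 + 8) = 223/3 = 74.33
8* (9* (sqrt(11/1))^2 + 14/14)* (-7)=-5600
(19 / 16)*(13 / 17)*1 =247 / 272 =0.91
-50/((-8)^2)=-25/32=-0.78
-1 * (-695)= 695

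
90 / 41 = 2.20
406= 406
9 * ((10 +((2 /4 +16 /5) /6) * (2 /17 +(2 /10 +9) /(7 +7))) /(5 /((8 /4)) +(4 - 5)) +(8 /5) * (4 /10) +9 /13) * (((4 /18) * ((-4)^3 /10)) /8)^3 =-1482298112 /3524259375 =-0.42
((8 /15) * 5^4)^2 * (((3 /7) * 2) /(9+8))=2000000 /357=5602.24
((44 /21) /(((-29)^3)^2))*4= 176 /12491289741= 0.00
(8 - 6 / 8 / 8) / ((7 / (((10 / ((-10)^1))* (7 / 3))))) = -2.64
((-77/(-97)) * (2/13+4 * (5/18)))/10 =5698/56745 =0.10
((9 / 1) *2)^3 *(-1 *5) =-29160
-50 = -50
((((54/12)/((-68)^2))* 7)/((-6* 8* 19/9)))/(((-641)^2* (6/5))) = -315/2310295112704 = -0.00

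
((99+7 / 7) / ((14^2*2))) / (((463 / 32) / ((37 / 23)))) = 14800 / 521801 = 0.03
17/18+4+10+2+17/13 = 4271/234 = 18.25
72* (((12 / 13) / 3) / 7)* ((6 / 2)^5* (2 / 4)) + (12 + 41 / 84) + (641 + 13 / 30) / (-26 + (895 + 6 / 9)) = 5666049023 / 14245140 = 397.75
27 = 27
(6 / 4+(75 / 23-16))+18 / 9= -425 / 46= -9.24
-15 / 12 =-5 / 4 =-1.25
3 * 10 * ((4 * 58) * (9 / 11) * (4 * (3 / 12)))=62640 / 11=5694.55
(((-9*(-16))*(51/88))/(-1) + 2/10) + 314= 12691/55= 230.75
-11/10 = -1.10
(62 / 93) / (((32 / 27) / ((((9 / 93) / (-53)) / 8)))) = -27 / 210304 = -0.00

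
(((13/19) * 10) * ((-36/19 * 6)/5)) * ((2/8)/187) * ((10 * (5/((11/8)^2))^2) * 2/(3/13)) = -12460032000/988369987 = -12.61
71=71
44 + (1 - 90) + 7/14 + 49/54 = -43.59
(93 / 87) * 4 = 124 / 29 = 4.28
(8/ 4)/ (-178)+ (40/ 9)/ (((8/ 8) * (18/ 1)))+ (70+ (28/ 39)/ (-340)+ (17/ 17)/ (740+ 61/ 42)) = 17422999231774/ 248067493245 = 70.23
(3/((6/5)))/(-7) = -5/14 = -0.36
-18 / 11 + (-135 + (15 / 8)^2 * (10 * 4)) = 3.99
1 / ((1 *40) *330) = 1 / 13200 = 0.00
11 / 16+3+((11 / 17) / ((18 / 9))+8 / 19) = 4.43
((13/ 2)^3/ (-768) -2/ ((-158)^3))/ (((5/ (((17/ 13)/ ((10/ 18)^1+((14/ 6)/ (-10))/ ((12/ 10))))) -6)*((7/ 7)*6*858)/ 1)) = 18414487499/ 1224600202315776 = 0.00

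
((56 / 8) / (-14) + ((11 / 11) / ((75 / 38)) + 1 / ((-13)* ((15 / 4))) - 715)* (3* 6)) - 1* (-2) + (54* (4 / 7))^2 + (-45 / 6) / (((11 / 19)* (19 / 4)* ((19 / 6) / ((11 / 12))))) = -7206353397 / 605150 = -11908.38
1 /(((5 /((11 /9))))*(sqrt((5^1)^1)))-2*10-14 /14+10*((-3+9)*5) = 279.11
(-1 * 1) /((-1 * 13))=0.08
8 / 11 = 0.73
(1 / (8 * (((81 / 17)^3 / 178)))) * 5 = 2186285 / 2125764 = 1.03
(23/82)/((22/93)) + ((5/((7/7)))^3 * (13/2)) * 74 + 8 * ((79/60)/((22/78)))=542675051/9020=60163.53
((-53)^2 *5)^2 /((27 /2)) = 394524050 /27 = 14612001.85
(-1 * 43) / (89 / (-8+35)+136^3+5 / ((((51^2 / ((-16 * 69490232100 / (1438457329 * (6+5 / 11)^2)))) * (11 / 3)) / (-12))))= -56581608275000667 / 3309970677653430975947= -0.00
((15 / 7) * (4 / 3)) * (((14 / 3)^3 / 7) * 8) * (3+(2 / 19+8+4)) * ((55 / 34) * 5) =353584000 / 8721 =40543.97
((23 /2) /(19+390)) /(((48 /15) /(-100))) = -2875 /3272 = -0.88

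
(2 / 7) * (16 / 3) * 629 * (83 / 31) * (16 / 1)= 26729984 / 651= 41059.88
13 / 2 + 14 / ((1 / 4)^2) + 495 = 1451 / 2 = 725.50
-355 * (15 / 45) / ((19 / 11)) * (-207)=269445 / 19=14181.32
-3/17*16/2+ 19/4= 227/68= 3.34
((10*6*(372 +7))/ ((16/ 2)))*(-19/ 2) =-108015/ 4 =-27003.75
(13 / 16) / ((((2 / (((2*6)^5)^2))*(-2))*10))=-6288482304 / 5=-1257696460.80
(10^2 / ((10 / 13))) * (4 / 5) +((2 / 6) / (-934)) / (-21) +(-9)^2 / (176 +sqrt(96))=2965799098 / 28391265 - 81 * sqrt(6) / 7720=104.44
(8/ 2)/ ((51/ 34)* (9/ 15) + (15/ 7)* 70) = 40/ 1509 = 0.03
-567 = -567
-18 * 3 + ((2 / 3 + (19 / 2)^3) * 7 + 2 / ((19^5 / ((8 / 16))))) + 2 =353841975421 / 59426376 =5954.29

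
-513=-513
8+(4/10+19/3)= 221/15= 14.73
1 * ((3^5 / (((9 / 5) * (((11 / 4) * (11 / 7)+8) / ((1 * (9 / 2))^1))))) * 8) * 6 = 54432 / 23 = 2366.61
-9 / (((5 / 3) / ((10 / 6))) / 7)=-63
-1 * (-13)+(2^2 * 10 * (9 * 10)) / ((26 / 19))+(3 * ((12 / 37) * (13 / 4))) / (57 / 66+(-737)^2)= 15195918938723 / 5747823497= 2643.77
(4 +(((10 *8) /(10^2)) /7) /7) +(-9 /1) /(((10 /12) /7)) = -17538 /245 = -71.58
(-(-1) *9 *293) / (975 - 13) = 2637 / 962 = 2.74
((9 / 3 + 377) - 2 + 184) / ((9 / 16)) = 8992 / 9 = 999.11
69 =69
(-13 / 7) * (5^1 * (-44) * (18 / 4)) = 12870 / 7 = 1838.57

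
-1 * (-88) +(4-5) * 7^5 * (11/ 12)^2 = -2020975/ 144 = -14034.55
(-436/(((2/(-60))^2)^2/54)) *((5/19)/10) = -9535320000/19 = -501858947.37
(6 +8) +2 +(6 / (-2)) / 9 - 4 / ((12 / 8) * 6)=137 / 9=15.22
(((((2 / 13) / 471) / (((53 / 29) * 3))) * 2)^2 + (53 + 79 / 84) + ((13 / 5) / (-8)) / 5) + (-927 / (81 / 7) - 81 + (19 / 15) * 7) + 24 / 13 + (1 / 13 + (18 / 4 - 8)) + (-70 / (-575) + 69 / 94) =-142136889131915199049 / 1434420545685636600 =-99.09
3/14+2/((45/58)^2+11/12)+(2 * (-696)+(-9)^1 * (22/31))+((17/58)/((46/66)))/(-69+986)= -202958447510184/145296679367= -1396.86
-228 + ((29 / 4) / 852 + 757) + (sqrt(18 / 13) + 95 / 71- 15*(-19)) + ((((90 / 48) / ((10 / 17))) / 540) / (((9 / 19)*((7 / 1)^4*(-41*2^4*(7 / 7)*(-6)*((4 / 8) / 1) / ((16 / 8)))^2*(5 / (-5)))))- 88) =728.52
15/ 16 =0.94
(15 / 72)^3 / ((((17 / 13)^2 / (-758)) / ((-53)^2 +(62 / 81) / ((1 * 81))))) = -147556778682625 / 13106043648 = -11258.68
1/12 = 0.08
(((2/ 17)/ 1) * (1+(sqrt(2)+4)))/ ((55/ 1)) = 2 * sqrt(2)/ 935+2/ 187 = 0.01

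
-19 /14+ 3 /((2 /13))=127 /7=18.14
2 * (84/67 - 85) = -11222/67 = -167.49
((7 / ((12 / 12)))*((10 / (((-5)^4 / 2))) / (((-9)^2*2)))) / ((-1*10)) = -7 / 50625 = -0.00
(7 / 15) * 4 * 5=28 / 3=9.33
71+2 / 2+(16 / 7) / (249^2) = 31248520 / 434007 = 72.00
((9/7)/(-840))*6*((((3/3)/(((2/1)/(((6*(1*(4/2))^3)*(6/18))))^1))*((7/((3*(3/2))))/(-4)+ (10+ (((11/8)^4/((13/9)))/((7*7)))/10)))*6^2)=-20322921609/799052800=-25.43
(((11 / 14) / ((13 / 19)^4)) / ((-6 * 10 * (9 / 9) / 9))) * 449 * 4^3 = -15447730056 / 999635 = -15453.37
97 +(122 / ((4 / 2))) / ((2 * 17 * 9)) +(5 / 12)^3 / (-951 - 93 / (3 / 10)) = 3600566483 / 37043136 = 97.20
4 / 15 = 0.27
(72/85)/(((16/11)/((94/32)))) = 4653/2720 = 1.71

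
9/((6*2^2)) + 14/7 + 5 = 59/8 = 7.38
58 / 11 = 5.27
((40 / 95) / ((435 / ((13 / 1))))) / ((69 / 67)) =6968 / 570285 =0.01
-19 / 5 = -3.80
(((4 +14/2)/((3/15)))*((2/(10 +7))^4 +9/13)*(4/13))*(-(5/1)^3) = -20677167500/14115049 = -1464.90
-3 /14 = -0.21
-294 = -294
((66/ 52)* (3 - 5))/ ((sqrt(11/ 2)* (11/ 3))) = -9* sqrt(22)/ 143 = -0.30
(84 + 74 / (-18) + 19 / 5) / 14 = 5.98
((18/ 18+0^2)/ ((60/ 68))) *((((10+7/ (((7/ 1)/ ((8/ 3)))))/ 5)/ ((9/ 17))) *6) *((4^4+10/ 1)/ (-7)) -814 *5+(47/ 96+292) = -108302449/ 21600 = -5014.00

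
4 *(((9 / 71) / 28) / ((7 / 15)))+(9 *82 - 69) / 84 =111371 / 13916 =8.00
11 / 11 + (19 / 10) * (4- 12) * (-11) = 841 / 5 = 168.20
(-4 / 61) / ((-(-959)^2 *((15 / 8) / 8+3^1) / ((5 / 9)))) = 1280 / 104515307883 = 0.00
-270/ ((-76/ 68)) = 241.58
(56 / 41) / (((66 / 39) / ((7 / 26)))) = 98 / 451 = 0.22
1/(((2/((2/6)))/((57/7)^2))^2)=1172889/9604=122.13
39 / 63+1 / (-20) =239 / 420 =0.57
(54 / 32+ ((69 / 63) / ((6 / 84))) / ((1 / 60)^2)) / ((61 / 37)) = 32679399 / 976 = 33482.99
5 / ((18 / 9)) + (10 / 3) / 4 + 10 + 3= 49 / 3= 16.33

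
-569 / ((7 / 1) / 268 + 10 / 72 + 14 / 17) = -11665638 / 20267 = -575.60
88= 88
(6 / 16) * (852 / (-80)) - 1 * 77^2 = -949279 / 160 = -5932.99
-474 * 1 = -474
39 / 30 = 13 / 10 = 1.30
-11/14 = -0.79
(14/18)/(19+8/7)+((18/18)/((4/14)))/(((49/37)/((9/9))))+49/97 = 5491517/1723302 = 3.19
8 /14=4 /7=0.57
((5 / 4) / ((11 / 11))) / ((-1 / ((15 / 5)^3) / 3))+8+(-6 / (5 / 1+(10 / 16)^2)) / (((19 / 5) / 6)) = -166073 / 1748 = -95.01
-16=-16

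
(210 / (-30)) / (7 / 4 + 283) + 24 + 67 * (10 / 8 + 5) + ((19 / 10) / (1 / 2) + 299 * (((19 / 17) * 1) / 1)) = 17784389 / 22780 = 780.70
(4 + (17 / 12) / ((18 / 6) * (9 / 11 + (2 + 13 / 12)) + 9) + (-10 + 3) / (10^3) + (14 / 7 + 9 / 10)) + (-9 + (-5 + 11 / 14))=-119623517 / 19131000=-6.25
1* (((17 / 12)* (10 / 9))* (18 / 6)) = 85 / 18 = 4.72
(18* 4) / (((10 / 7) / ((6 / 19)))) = 1512 / 95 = 15.92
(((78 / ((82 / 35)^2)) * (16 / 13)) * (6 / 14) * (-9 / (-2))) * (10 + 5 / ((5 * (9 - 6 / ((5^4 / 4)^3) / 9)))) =3779077075861500 / 11080810331707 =341.05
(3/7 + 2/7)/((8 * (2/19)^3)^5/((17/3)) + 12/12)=0.71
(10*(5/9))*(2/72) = 25/162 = 0.15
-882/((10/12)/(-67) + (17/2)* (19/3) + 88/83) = -2452401/152597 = -16.07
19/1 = 19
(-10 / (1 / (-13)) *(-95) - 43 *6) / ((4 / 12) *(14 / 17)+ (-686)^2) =-0.03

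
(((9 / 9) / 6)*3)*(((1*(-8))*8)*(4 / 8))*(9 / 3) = -48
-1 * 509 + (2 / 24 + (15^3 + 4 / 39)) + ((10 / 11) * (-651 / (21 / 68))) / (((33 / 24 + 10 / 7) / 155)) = -27771821525 / 269412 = -103083.09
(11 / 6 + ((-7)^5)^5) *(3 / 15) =-8046411717983789404831 / 30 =-268213723932792980161.03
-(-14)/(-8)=-7/4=-1.75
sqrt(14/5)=sqrt(70)/5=1.67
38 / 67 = 0.57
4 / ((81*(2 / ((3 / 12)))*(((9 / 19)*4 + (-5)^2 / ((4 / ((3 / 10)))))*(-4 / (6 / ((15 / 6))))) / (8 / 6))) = -304 / 232065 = -0.00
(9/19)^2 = 81/361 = 0.22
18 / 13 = 1.38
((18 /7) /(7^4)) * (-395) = -7110 /16807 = -0.42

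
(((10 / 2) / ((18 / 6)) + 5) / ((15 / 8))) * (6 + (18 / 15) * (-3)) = 128 / 15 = 8.53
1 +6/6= 2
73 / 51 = 1.43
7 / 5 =1.40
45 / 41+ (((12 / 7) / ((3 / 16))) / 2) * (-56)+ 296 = 1685 / 41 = 41.10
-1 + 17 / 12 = 5 / 12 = 0.42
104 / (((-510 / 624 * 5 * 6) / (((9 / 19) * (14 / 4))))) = -56784 / 8075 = -7.03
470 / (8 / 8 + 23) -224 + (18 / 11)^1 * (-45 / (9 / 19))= -359.87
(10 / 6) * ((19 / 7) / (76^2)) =0.00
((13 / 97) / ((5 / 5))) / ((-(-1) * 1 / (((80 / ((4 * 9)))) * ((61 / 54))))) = 7930 / 23571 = 0.34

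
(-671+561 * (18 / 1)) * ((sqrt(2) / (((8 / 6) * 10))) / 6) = 9427 * sqrt(2) / 80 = 166.65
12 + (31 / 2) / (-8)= 161 / 16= 10.06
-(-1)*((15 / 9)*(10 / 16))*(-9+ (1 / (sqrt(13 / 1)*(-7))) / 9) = -75 / 8 - 25*sqrt(13) / 19656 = -9.38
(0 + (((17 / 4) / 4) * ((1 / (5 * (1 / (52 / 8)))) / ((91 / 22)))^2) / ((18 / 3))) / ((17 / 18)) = 363 / 19600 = 0.02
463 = 463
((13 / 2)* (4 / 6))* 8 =104 / 3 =34.67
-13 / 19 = -0.68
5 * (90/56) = 225/28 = 8.04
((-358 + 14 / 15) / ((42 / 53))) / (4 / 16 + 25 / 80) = -2270944 / 2835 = -801.04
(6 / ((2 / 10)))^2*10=9000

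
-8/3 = -2.67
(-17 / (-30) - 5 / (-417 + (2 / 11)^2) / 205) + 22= 1400427551 / 62057190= 22.57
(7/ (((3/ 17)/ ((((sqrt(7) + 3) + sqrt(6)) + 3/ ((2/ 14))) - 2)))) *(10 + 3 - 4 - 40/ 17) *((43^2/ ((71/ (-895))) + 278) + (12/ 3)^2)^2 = 2111886081513551 *sqrt(6)/ 15123 + 2111886081513551 *sqrt(7)/ 15123 + 46461493793298122/ 15123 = 3783777190826.93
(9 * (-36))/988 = -81/247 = -0.33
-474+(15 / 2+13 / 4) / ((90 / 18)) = -9437 / 20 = -471.85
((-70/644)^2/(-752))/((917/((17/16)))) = -425/23346555904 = -0.00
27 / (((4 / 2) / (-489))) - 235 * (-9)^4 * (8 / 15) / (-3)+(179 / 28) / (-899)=6733572751 / 25172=267502.49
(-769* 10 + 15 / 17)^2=17086411225 / 289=59122530.19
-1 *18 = -18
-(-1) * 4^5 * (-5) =-5120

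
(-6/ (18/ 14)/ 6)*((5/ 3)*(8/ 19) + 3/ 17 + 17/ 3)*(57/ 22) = -7399/ 561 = -13.19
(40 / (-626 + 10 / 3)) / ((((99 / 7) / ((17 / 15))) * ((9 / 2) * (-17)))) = 28 / 416097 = 0.00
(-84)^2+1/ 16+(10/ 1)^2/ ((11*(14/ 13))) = 8703469/ 1232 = 7064.50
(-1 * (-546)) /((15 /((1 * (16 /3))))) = 2912 /15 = 194.13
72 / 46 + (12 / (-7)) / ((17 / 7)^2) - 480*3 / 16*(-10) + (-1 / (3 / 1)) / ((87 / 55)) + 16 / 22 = 17209363913 / 19083537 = 901.79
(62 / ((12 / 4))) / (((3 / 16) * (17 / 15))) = 4960 / 51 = 97.25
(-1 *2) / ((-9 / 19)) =4.22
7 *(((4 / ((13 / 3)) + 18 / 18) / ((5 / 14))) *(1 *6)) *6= 17640 / 13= 1356.92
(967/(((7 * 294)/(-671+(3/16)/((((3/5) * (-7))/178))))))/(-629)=36766307/72490992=0.51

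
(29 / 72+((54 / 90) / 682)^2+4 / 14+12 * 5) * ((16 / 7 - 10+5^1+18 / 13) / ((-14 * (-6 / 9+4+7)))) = 88917174809 / 159405682800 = 0.56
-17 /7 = -2.43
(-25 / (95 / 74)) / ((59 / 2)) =-740 / 1121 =-0.66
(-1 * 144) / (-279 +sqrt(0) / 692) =0.52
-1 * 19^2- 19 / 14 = -5073 / 14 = -362.36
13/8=1.62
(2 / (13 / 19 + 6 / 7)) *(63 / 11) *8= 134064 / 2255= 59.45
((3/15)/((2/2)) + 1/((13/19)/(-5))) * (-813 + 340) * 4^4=55942656/65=860656.25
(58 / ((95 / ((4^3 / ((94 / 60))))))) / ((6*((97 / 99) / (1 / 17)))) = 0.25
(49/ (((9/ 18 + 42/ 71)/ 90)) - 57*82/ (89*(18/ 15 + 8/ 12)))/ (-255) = -51655773/ 3283210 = -15.73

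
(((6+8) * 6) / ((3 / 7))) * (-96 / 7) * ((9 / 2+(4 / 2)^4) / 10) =-27552 / 5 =-5510.40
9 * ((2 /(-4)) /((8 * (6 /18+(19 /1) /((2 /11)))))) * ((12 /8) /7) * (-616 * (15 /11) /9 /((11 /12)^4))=1399680 /9209189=0.15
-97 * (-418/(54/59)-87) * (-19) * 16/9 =-432883840/243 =-1781414.98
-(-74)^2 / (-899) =5476 / 899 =6.09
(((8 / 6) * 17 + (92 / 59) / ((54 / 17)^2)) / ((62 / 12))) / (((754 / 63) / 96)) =7581728 / 213993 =35.43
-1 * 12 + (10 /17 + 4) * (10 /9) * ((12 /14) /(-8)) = -1493 /119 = -12.55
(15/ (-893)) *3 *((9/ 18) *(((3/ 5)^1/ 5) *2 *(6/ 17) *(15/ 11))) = -486/ 166991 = -0.00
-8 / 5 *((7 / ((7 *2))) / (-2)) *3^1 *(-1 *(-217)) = 1302 / 5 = 260.40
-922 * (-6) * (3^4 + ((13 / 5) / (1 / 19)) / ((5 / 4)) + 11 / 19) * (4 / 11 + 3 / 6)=159105852 / 275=578566.73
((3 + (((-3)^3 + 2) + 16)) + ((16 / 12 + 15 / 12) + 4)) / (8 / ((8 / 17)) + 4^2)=7 / 396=0.02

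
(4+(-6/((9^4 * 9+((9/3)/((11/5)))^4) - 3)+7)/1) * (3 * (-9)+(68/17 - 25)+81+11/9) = 976348334500/2593629333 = 376.44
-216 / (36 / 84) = -504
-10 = -10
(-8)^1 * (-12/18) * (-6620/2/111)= -52960/333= -159.04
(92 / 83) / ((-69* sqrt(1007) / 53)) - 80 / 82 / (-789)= 40 / 32349 - 4* sqrt(1007) / 4731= -0.03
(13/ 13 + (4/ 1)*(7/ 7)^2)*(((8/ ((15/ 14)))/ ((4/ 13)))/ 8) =91/ 6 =15.17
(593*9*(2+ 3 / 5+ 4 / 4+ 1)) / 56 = 122751 / 280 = 438.40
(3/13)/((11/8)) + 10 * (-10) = -14276/143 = -99.83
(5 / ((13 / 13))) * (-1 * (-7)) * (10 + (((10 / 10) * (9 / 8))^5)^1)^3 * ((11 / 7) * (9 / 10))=5726053678761750411 / 70368744177664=81372.12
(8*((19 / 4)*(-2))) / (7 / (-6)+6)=-15.72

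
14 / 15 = 0.93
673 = 673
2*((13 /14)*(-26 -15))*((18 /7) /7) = -9594 /343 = -27.97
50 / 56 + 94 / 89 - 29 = -67411 / 2492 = -27.05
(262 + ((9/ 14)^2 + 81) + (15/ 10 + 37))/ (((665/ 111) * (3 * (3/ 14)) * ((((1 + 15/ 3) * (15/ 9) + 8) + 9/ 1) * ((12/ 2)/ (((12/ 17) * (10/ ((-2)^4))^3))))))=69240875/ 656377344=0.11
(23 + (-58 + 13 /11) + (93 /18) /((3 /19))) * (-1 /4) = 217 /792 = 0.27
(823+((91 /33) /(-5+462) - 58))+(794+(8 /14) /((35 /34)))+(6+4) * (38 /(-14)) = 5662048016 /3694845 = 1532.42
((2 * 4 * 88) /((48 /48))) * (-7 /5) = -4928 /5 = -985.60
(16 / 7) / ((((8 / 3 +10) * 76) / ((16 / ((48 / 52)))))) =104 / 2527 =0.04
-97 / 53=-1.83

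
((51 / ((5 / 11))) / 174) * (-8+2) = -561 / 145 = -3.87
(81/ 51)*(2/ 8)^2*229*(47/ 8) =290601/ 2176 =133.55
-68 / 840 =-17 / 210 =-0.08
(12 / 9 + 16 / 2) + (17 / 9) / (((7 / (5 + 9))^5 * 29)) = 2980 / 261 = 11.42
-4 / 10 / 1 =-2 / 5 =-0.40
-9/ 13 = -0.69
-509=-509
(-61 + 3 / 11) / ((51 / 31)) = -20708 / 561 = -36.91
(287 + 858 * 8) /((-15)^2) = 7151 /225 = 31.78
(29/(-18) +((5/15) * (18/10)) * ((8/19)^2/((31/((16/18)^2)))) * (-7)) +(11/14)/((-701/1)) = -12092849369/7413421995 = -1.63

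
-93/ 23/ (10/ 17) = -1581/ 230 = -6.87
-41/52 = -0.79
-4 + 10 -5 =1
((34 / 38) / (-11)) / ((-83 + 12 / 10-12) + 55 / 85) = 1445 / 1654862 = 0.00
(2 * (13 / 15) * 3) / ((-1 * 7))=-26 / 35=-0.74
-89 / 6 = -14.83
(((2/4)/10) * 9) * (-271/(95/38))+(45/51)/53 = -2196789/45050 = -48.76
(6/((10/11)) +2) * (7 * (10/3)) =602/3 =200.67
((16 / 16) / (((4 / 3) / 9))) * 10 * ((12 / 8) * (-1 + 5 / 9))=-45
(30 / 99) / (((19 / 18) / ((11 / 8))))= 15 / 38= 0.39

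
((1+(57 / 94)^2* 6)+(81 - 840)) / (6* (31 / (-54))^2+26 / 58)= -23530616559 / 75519083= -311.59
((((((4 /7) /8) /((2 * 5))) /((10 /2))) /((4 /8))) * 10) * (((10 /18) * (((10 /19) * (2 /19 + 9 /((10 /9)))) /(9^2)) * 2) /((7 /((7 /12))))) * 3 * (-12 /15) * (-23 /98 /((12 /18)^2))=35857 /200593260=0.00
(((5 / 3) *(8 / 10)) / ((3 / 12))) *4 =21.33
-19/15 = -1.27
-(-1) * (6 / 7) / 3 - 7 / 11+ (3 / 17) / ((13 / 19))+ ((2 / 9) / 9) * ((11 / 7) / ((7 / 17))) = 14468 / 9648639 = 0.00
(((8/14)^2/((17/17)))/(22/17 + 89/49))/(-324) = -0.00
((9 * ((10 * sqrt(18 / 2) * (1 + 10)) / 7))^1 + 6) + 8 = 3068 / 7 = 438.29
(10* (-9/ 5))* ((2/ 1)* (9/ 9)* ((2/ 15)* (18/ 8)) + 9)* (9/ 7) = -7776/ 35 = -222.17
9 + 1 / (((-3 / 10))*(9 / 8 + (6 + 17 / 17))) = 335 / 39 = 8.59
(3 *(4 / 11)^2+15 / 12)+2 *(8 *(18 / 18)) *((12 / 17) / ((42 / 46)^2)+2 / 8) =23216071 / 1209516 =19.19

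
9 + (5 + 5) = 19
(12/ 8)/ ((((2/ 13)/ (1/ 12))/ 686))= 4459/ 8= 557.38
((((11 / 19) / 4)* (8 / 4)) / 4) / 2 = 11 / 304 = 0.04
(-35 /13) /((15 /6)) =-1.08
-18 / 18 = -1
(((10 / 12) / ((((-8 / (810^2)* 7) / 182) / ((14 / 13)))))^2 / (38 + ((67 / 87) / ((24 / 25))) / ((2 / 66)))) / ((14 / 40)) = 7282070302500000 / 44873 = 162281779745.06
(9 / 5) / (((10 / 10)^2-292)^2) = 1 / 47045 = 0.00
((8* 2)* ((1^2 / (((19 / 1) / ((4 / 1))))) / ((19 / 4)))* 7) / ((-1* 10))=-896 / 1805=-0.50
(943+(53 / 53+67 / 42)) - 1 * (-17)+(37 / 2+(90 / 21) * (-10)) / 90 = 1212529 / 1260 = 962.32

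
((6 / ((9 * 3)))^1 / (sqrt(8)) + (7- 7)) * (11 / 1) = 11 * sqrt(2) / 18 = 0.86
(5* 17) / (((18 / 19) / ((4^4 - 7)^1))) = 134045 / 6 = 22340.83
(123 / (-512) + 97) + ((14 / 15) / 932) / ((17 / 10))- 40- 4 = 320999063 / 6084096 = 52.76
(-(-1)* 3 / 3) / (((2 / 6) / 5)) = 15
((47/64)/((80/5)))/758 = 0.00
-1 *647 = -647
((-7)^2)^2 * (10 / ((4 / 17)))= 204085 / 2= 102042.50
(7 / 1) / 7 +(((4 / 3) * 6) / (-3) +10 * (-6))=-185 / 3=-61.67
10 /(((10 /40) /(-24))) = -960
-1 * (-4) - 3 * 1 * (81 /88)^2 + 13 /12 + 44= 1081255 /23232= 46.54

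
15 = 15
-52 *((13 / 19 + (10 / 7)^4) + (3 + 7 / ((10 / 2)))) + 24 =-104229236 / 228095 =-456.96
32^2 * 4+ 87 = 4183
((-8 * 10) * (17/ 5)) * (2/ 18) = -30.22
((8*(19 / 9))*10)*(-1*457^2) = -317450480 / 9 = -35272275.56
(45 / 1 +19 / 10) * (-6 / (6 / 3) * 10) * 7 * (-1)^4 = -9849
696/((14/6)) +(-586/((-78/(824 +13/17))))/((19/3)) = 37524583/29393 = 1276.65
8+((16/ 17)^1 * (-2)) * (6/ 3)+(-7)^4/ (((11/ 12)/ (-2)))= -978816/ 187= -5234.31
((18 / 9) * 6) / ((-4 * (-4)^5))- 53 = -53.00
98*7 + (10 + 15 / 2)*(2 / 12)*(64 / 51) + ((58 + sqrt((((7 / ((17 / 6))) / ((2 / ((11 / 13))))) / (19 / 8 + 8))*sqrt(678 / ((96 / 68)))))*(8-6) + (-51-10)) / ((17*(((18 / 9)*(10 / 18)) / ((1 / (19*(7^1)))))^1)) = 18*113^(1 / 4)*17^(3 / 4)*sqrt(249249) / 207367615 + 28068679 / 40698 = 689.68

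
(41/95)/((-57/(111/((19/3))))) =-4551/34295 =-0.13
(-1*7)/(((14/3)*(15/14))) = -7/5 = -1.40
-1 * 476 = -476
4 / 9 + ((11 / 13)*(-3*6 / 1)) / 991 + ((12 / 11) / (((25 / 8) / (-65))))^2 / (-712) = -9179545786 / 31215831075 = -0.29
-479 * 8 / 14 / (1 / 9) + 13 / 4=-68885 / 28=-2460.18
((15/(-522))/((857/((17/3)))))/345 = -17/30867426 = -0.00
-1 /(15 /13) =-13 /15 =-0.87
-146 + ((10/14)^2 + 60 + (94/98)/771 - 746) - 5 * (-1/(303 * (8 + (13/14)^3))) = -76617200285534/92144832171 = -831.49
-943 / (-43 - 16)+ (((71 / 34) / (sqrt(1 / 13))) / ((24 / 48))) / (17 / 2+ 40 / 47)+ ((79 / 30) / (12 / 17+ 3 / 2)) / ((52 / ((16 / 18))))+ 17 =6674 *sqrt(13) / 14943+ 256300724 / 7765875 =34.61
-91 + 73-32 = -50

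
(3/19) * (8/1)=1.26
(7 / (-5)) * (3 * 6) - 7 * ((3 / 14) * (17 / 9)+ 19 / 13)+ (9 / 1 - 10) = -15313 / 390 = -39.26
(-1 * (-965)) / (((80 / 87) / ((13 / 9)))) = 72761 / 48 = 1515.85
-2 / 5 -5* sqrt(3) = -9.06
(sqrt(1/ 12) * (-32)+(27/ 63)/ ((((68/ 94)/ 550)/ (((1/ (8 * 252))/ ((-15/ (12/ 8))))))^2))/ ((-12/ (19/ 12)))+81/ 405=1577987247121/ 7893110292480+19 * sqrt(3)/ 27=1.42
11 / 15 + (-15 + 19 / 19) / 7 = -19 / 15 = -1.27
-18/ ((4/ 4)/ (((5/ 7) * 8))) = -720/ 7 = -102.86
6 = 6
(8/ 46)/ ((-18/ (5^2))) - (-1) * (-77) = -15989/ 207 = -77.24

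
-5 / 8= -0.62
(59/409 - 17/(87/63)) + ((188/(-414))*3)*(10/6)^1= -35445184/2455227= -14.44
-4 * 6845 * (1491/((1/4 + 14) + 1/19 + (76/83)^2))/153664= -190837114635/10876281668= -17.55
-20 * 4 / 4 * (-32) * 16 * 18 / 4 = 46080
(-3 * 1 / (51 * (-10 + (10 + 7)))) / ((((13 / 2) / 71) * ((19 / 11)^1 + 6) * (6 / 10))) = -1562 / 78897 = -0.02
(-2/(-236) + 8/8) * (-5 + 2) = -357/118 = -3.03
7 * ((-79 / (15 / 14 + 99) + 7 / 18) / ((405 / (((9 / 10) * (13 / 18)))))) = -306397 / 68088600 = -0.00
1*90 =90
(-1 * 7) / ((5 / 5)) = -7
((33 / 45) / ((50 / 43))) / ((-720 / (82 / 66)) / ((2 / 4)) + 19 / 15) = -19393 / 35601050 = -0.00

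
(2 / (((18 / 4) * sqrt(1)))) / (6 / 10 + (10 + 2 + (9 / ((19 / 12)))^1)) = 380 / 15633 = 0.02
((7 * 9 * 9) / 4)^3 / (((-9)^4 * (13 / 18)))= 250047 / 416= 601.07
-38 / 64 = -19 / 32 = -0.59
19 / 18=1.06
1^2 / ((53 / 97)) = 97 / 53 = 1.83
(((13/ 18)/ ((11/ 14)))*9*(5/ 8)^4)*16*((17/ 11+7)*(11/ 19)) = 99.92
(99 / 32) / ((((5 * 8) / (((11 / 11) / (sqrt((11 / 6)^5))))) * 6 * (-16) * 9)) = -3 * sqrt(66) / 1239040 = -0.00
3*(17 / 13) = 51 / 13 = 3.92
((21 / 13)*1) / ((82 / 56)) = 588 / 533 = 1.10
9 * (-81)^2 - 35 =59014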